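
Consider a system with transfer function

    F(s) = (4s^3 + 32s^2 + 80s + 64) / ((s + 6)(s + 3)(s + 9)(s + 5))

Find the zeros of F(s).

Set the numerator to zero: 4s^3 + 32s^2 + 80s + 64 = 0, i.e. 4·(s^3 + 8s^2 + 20s + 16) = 0.
Factoring: (s + 4)(s + 2)^2 = 0.

s = -4, -2, -2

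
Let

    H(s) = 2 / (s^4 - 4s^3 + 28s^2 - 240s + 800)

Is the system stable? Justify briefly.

unstable

The denominator s^4 - 4s^3 + 28s^2 - 240s + 800 factors as (s^2 + 4s + 40)(s^2 - 8s + 20), giving poles at s = -2 ± 6j, 4 ± 2j.
Since the pole(s) at s = 4 ± 2j lie in the right half-plane, the system is unstable.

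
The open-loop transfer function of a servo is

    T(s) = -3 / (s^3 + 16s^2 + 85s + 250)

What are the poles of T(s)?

The poles are the roots of the denominator s^3 + 16s^2 + 85s + 250 = 0.
Trying s = -10: the polynomial evaluates to 0, so (s + 10) is a factor.
Dividing out leaves s^2 + 6s + 25 = 0.
The quadratic formula then gives s = -3 ± 4j.

s = -3 ± 4j, -10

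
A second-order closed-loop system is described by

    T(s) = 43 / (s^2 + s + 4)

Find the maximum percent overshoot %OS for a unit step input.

%OS ≈ 44.4%

Comparing s^2 + s + 4 to s^2 + 2ζωₙs + ωₙ²: ωₙ = 2 rad/s and ζ = 1/(2·2) = 0.25.
%OS = 100·exp(−πζ/√(1−ζ²)) = 100·exp(−π·0.25/√(1−0.25²)) ≈ 44.4%.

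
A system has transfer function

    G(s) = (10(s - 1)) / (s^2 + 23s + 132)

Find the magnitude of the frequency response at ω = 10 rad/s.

|G(j10)| ≈ 0.4328

Substitute s = j10: numerator = -10 + j100, denominator = 32 + j230.
|G(j10)| = |-10 + j100| / |32 + j230| = 100.50 / 232.22 ≈ 0.4328.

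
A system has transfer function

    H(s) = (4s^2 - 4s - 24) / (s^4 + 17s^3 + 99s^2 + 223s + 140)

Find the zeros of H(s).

Set the numerator to zero: 4s^2 - 4s - 24 = 0, i.e. 4·(s^2 - s - 6) = 0.
Factoring: (s + 2)(s - 3) = 0.

s = -2, 3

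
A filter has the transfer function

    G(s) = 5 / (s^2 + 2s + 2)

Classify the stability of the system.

The poles can be read from the denominator factors: s = -1 + j, -1 - j.
Since all poles lie strictly in the left half-plane, the system is stable.

stable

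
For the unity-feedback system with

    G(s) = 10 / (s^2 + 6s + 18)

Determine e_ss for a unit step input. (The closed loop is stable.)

e_ss = 0.6429

G(s) has no poles at the origin.
This is a Type 0 system. Kp = lim_{s→0} G(s) = 10/18 = 5/9.
e_ss = 1/(1 + Kp) = 1/(1 + 5/9) = 9/14 ≈ 0.6429.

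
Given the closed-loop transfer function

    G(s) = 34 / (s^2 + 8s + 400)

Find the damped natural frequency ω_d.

Comparing s^2 + 8s + 400 to s^2 + 2ζωₙs + ωₙ²: ωₙ = 20 rad/s and ζ = 8/(2·20) = 0.2.
ζωₙ = 8/2 = 4, so ω_d = ωₙ√(1−ζ²) = √(ωₙ² − (ζωₙ)²) = √(400 − 4²) = √384 ≈ 19.60 rad/s.

ω_d ≈ 19.60 rad/s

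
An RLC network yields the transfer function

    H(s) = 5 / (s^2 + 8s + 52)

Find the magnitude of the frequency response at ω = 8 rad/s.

|H(j8)| ≈ 0.07679

Substitute s = j8: numerator = 5, denominator = -12 + j64.
|H(j8)| = |5| / |-12 + j64| = 5 / 65.115 ≈ 0.07679.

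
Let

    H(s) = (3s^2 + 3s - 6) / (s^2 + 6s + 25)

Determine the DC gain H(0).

H(0) = -6/25 ≈ -0.2400

Set s = 0: H(0) = (-6) / (25) = -6/25.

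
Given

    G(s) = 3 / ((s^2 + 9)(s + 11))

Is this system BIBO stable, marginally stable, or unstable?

marginally stable

The poles can be read from the denominator factors: s = 3j, -3j, -11.
Since the simple pole(s) at s = ±3j lie on the jω-axis with none in the right half-plane, the system is marginally stable.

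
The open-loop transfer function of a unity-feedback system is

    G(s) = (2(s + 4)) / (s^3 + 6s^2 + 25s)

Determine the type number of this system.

Type 1

The denominator has 1 factor of s at the origin (free integrator), so this is a Type 1 system.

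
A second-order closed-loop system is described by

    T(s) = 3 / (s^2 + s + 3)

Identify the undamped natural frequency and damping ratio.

ωₙ ≈ 1.732 rad/s, ζ ≈ 0.2887

Compare the denominator to the standard form s^2 + 2ζωₙs + ωₙ².
ωₙ² = 3, so ωₙ = √3 ≈ 1.732 rad/s.
2ζωₙ = 1, so ζ = 1/(2·√3) ≈ 0.2887.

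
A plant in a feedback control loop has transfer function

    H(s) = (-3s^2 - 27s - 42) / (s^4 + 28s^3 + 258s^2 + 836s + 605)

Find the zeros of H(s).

Set the numerator to zero: -3s^2 - 27s - 42 = 0, i.e. -3·(s^2 + 9s + 14) = 0.
Factoring: (s + 7)(s + 2) = 0.

s = -7, -2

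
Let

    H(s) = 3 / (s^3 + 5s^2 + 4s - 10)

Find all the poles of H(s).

s = -3 + j, -3 - j, 1

The poles are the roots of the denominator s^3 + 5s^2 + 4s - 10 = 0.
Trying s = 1: the polynomial evaluates to 0, so (s - 1) is a factor.
Dividing out leaves s^2 + 6s + 10 = 0.
The quadratic formula then gives s = -3 ± 1j.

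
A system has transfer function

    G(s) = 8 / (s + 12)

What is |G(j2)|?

|G(j2)| ≈ 0.6576

Substitute s = j2: numerator = 8, denominator = 12 + j2.
|G(j2)| = |8| / |12 + j2| = 8 / 12.166 ≈ 0.6576.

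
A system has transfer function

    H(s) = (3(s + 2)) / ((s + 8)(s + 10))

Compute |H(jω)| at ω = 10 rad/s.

|H(j10)| ≈ 0.1689

Substitute s = j10: numerator = 6 + j30, denominator = -20 + j180.
|H(j10)| = |6 + j30| / |-20 + j180| = 30.594 / 181.11 ≈ 0.1689.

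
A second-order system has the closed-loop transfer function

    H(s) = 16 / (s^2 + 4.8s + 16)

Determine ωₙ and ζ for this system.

ωₙ = 4 rad/s, ζ = 0.6

Compare the denominator to the standard form s^2 + 2ζωₙs + ωₙ².
ωₙ² = 16, so ωₙ = 4 rad/s.
2ζωₙ = 4.8, so ζ = 4.8/(2·4) = 0.6.
With ζ = 0.6 the response is underdamped.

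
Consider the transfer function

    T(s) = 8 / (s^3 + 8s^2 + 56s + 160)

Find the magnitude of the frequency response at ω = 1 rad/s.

|T(j1)| ≈ 0.04949

Substitute s = j1: numerator = 8, denominator = 152 + j55.
|T(j1)| = |8| / |152 + j55| = 8 / 161.64 ≈ 0.04949.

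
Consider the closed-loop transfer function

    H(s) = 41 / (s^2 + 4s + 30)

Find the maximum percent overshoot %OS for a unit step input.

Comparing s^2 + 4s + 30 to s^2 + 2ζωₙs + ωₙ²: ωₙ = √30 ≈ 5.477 rad/s and ζ = 4/(2·√30) ≈ 0.3651.
%OS = 100·exp(−πζ/√(1−ζ²)) = 100·exp(−π·0.3651/√(1−0.3651²)) ≈ 29.2%.

%OS ≈ 29.2%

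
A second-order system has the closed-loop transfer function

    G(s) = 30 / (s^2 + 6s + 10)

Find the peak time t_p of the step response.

Comparing s^2 + 6s + 10 to s^2 + 2ζωₙs + ωₙ²: ωₙ = √10 ≈ 3.162 rad/s and ζ = 6/(2·√10) ≈ 0.9487.
ζωₙ = 6/2 = 3, so ω_d = ωₙ√(1−ζ²) = √(ωₙ² − (ζωₙ)²) = √(10 − 3²) = √1 = 1 rad/s.
t_p = π/ω_d = π/1 ≈ 3.142 s.

t_p ≈ 3.142 s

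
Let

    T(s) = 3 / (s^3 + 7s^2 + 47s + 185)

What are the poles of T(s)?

s = -5, -1 + 6j, -1 - 6j

The poles are the roots of the denominator s^3 + 7s^2 + 47s + 185 = 0.
Trying s = -5: the polynomial evaluates to 0, so (s + 5) is a factor.
Dividing out leaves s^2 + 2s + 37 = 0.
The quadratic formula then gives s = -1 ± 6j.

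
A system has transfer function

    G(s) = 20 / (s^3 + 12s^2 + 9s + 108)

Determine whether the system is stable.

marginally stable

The denominator s^3 + 12s^2 + 9s + 108 factors as (s^2 + 9)(s + 12), giving poles at s = ±3j, -12.
Since the simple pole(s) at s = 3j, -3j lie on the jω-axis with none in the right half-plane, the system is marginally stable.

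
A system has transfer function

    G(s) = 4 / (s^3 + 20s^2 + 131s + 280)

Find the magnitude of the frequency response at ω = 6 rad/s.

|G(j6)| ≈ 0.005555

Substitute s = j6: numerator = 4, denominator = -440 + j570.
|G(j6)| = |4| / |-440 + j570| = 4 / 720.07 ≈ 0.005555.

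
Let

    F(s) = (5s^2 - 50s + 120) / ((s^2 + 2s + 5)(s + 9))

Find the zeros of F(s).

Set the numerator to zero: 5s^2 - 50s + 120 = 0, i.e. 5·(s^2 - 10s + 24) = 0.
Factoring: (s - 4)(s - 6) = 0.

s = 4, 6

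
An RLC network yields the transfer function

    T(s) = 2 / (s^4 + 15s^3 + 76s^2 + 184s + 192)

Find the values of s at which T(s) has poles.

The poles are the roots of the denominator s^4 + 15s^3 + 76s^2 + 184s + 192 = 0.
Trying s = -8: the polynomial evaluates to 0, so (s + 8) is a factor.
Dividing out leaves s^3 + 7s^2 + 20s + 24 = 0.
This factors further as (s^2 + 4s + 8)(s + 3) = 0.

s = -2 ± 2j, -8, -3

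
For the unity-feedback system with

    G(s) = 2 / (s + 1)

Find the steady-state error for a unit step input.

e_ss = 0.3333

G(s) has no poles at the origin.
This is a Type 0 system. Kp = lim_{s→0} G(s) = 2/1.
e_ss = 1/(1 + Kp) = 1/(1 + 2) = 1/3 ≈ 0.3333.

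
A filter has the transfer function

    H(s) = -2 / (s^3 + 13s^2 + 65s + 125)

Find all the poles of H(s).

s = -4 ± 3j, -5

The poles are the roots of the denominator s^3 + 13s^2 + 65s + 125 = 0.
Trying s = -5: the polynomial evaluates to 0, so (s + 5) is a factor.
Dividing out leaves s^2 + 8s + 25 = 0.
The quadratic formula then gives s = -4 ± 3j.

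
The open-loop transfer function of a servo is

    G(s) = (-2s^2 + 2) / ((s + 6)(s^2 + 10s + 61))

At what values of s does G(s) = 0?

Set the numerator to zero: -2s^2 + 2 = 0, i.e. -2·(s^2 - 1) = 0.
Factoring: (s - 1)(s + 1) = 0.

s = 1, -1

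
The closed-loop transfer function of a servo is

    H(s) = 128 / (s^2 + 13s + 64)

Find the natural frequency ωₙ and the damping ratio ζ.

Compare the denominator to the standard form s^2 + 2ζωₙs + ωₙ².
ωₙ² = 64, so ωₙ = 8 rad/s.
2ζωₙ = 13, so ζ = 13/(2·8) = 0.8125.
With ζ = 0.8125 the response is underdamped.

ωₙ = 8 rad/s, ζ = 0.8125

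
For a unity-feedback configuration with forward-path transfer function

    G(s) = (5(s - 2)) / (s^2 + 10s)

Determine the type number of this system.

The denominator has 1 factor of s at the origin (free integrator), so this is a Type 1 system.

Type 1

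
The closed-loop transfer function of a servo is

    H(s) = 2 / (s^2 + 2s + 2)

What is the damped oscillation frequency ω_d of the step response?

ω_d = 1 rad/s

Comparing s^2 + 2s + 2 to s^2 + 2ζωₙs + ωₙ²: ωₙ = √2 ≈ 1.414 rad/s and ζ = 2/(2·√2) ≈ 0.7071.
ζωₙ = 2/2 = 1, so ω_d = ωₙ√(1−ζ²) = √(ωₙ² − (ζωₙ)²) = √(2 − 1²) = √1 = 1 rad/s.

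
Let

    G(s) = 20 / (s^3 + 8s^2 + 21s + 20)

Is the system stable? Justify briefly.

stable

The denominator s^3 + 8s^2 + 21s + 20 factors as (s^2 + 4s + 5)(s + 4), giving poles at s = -2 ± j, -4.
Since all poles lie strictly in the left half-plane, the system is stable.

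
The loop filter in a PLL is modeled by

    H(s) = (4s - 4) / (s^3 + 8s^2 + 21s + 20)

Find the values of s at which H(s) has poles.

s = -4, -2 + j, -2 - j

The poles are the roots of the denominator s^3 + 8s^2 + 21s + 20 = 0.
Trying s = -4: the polynomial evaluates to 0, so (s + 4) is a factor.
Dividing out leaves s^2 + 4s + 5 = 0.
The quadratic formula then gives s = -2 ± 1j.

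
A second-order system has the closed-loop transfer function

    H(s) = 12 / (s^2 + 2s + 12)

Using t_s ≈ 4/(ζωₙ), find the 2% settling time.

Comparing s^2 + 2s + 12 to s^2 + 2ζωₙs + ωₙ²: ωₙ = √12 ≈ 3.464 rad/s and ζ = 2/(2·√12) ≈ 0.2887.
ζωₙ = 2/2 = 1, so t_s ≈ 4/(ζωₙ) = 4/1 = 4 s.

t_s ≈ 4 s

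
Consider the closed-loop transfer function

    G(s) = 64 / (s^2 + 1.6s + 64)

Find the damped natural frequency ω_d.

ω_d ≈ 7.960 rad/s

Comparing s^2 + 1.6s + 64 to s^2 + 2ζωₙs + ωₙ²: ωₙ = 8 rad/s and ζ = 1.6/(2·8) = 0.1.
ζωₙ = 1.6/2 = 0.8, so ω_d = ωₙ√(1−ζ²) = √(ωₙ² − (ζωₙ)²) = √(64 − 0.8²) = √63.36 ≈ 7.960 rad/s.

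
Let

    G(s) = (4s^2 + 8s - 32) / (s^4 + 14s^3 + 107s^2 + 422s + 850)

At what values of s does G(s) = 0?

s = -4, 2

Set the numerator to zero: 4s^2 + 8s - 32 = 0, i.e. 4·(s^2 + 2s - 8) = 0.
Factoring: (s + 4)(s - 2) = 0.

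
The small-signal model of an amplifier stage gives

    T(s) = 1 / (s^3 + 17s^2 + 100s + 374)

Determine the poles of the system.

The poles are the roots of the denominator s^3 + 17s^2 + 100s + 374 = 0.
Trying s = -11: the polynomial evaluates to 0, so (s + 11) is a factor.
Dividing out leaves s^2 + 6s + 34 = 0.
The quadratic formula then gives s = -3 ± 5j.

s = -3 + 5j, -3 - 5j, -11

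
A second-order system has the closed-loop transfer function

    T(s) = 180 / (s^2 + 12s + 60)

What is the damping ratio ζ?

Compare the denominator to the standard form s^2 + 2ζωₙs + ωₙ².
ωₙ² = 60, so ωₙ = √60 ≈ 7.746 rad/s.
2ζωₙ = 12, so ζ = 12/(2·√60) ≈ 0.7746.

ζ ≈ 0.7746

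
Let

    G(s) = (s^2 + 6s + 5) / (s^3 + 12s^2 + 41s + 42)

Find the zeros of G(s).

s = -1, -5

Set the numerator to zero: s^2 + 6s + 5 = 0.
Factoring: (s + 1)(s + 5) = 0.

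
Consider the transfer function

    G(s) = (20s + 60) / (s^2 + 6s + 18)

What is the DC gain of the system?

G(0) = 10/3 ≈ 3.333

Set s = 0: G(0) = (60) / (18) = 10/3.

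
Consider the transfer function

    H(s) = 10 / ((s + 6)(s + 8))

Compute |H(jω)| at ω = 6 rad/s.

Substitute s = j6: numerator = 10, denominator = 12 + j84.
|H(j6)| = |10| / |12 + j84| = 10 / 84.853 ≈ 0.1179.

|H(j6)| ≈ 0.1179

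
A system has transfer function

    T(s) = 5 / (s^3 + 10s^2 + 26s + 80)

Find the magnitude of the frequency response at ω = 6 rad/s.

Substitute s = j6: numerator = 5, denominator = -280 - j60.
|T(j6)| = |5| / |-280 - j60| = 5 / 286.36 ≈ 0.01746.

|T(j6)| ≈ 0.01746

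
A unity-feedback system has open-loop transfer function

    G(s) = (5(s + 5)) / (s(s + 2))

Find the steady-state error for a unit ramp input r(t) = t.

G(s) has one pole at the origin.
This is a Type 1 system. Kv = lim_{s→0} s·G(s) = 25/2.
e_ss = 1/Kv = 1/(25/2) = 2/25 ≈ 0.08000.

e_ss = 0.08000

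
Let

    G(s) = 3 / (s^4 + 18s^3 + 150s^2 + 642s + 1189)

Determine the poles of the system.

The poles are the roots of the denominator s^4 + 18s^3 + 150s^2 + 642s + 1189 = 0.
No real roots exist; factor into two real quadratics: (s^2 + 8s + 41)(s^2 + 10s + 29) = 0.
Each quadratic gives a conjugate pair via the quadratic formula.

s = -4 ± 5j, -5 ± 2j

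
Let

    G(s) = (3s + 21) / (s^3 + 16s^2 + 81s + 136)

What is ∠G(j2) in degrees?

At s = j2: numerator = 21 + j6, denominator = 72 + j154.
∠G = ∠num − ∠den = 15.945° − (64.942°) = -49.00°.

∠G(j2) ≈ -49.00°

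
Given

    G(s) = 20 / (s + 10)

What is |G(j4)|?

|G(j4)| ≈ 1.857

Substitute s = j4: numerator = 20, denominator = 10 + j4.
|G(j4)| = |20| / |10 + j4| = 20 / 10.770 ≈ 1.857.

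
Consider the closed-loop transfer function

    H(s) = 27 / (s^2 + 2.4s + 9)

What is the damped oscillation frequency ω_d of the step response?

Comparing s^2 + 2.4s + 9 to s^2 + 2ζωₙs + ωₙ²: ωₙ = 3 rad/s and ζ = 2.4/(2·3) = 0.4.
ζωₙ = 2.4/2 = 1.2, so ω_d = ωₙ√(1−ζ²) = √(ωₙ² − (ζωₙ)²) = √(9 − 1.2²) = √7.56 ≈ 2.750 rad/s.

ω_d ≈ 2.750 rad/s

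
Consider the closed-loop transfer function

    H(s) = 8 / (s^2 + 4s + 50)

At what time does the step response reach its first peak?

t_p ≈ 0.4632 s

Comparing s^2 + 4s + 50 to s^2 + 2ζωₙs + ωₙ²: ωₙ = √50 ≈ 7.071 rad/s and ζ = 4/(2·√50) ≈ 0.2828.
ζωₙ = 4/2 = 2, so ω_d = ωₙ√(1−ζ²) = √(ωₙ² − (ζωₙ)²) = √(50 − 2²) = √46 ≈ 6.782 rad/s.
t_p = π/ω_d = π/6.782 ≈ 0.4632 s.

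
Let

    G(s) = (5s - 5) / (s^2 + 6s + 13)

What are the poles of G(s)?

The poles are the roots of the denominator s^2 + 6s + 13 = 0.
Using the quadratic formula: s = (-6 ± √(-16))/2 = -3 ± 2j.

s = -3 ± 2j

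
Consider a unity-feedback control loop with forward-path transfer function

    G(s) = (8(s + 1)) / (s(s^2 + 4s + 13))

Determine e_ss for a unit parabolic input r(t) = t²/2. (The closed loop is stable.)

e_ss = ∞

G(s) has one pole at the origin.
This is a Type 1 system; Ka = lim_{s→0} s^2·G(s) = 0, so the steady-state error for a parabola input is infinite.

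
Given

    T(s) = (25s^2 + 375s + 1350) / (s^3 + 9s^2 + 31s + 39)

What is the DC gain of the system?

Set s = 0: T(0) = (1350) / (39) = 450/13.

T(0) = 450/13 ≈ 34.62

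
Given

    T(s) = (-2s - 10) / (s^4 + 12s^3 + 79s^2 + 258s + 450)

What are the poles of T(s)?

s = -3 + 4j, -3 - 4j, -3 + 3j, -3 - 3j

The poles are the roots of the denominator s^4 + 12s^3 + 79s^2 + 258s + 450 = 0.
No real roots exist; factor into two real quadratics: (s^2 + 6s + 25)(s^2 + 6s + 18) = 0.
Each quadratic gives a conjugate pair via the quadratic formula.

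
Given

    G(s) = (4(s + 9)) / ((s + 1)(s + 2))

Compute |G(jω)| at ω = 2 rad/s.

Substitute s = j2: numerator = 36 + j8, denominator = -2 + j6.
|G(j2)| = |36 + j8| / |-2 + j6| = 36.878 / 6.3246 ≈ 5.831.

|G(j2)| ≈ 5.831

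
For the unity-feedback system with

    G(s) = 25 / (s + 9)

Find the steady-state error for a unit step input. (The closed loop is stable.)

e_ss = 0.2647

G(s) has no poles at the origin.
This is a Type 0 system. Kp = lim_{s→0} G(s) = 25/9.
e_ss = 1/(1 + Kp) = 1/(1 + 25/9) = 9/34 ≈ 0.2647.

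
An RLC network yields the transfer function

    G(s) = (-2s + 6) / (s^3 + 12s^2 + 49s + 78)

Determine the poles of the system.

s = -3 + 2j, -3 - 2j, -6

The poles are the roots of the denominator s^3 + 12s^2 + 49s + 78 = 0.
Trying s = -6: the polynomial evaluates to 0, so (s + 6) is a factor.
Dividing out leaves s^2 + 6s + 13 = 0.
The quadratic formula then gives s = -3 ± 2j.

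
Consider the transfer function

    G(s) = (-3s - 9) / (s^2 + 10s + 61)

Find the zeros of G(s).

s = -3

Set the numerator to zero: -3s - 9 = 0, i.e. -3·(s + 3) = 0.
So s = -3.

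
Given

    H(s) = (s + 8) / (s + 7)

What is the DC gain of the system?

H(0) = 8/7 ≈ 1.143

Set s = 0: H(0) = (8) / (7) = 8/7.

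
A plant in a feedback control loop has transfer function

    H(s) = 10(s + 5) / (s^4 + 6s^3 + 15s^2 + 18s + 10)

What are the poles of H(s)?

s = -1 + j, -1 - j, -2 + j, -2 - j

The poles are the roots of the denominator s^4 + 6s^3 + 15s^2 + 18s + 10 = 0.
No real roots exist; factor into two real quadratics: (s^2 + 2s + 2)(s^2 + 4s + 5) = 0.
Each quadratic gives a conjugate pair via the quadratic formula.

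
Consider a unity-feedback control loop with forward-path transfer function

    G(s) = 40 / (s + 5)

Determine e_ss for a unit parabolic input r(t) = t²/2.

G(s) has no poles at the origin.
This is a Type 0 system; Ka = lim_{s→0} s^2·G(s) = 0, so the steady-state error for a parabola input is infinite.

e_ss = ∞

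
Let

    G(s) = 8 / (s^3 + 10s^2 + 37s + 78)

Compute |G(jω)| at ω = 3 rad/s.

Substitute s = j3: numerator = 8, denominator = -12 + j84.
|G(j3)| = |8| / |-12 + j84| = 8 / 84.853 ≈ 0.09428.

|G(j3)| ≈ 0.09428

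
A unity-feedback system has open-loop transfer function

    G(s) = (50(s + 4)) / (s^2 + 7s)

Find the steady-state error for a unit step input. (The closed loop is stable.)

G(s) has one pole at the origin.
This is a Type 1 system; for a step input the steady-state error is zero.

e_ss = 0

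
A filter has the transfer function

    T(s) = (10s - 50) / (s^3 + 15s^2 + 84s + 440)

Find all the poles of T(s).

The poles are the roots of the denominator s^3 + 15s^2 + 84s + 440 = 0.
Trying s = -11: the polynomial evaluates to 0, so (s + 11) is a factor.
Dividing out leaves s^2 + 4s + 40 = 0.
The quadratic formula then gives s = -2 ± 6j.

s = -2 + 6j, -2 - 6j, -11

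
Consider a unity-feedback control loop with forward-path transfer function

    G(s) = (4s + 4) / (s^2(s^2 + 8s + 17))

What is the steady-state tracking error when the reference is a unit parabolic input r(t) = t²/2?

G(s) has 2 poles at the origin.
This is a Type 2 system. Ka = lim_{s→0} s^2·G(s) = 4/17.
e_ss = 1/Ka = 1/(4/17) = 17/4 ≈ 4.250.

e_ss = 4.250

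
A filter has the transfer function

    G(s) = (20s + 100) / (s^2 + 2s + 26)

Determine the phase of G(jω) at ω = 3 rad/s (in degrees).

∠G(j3) ≈ 11.52°

At s = j3: numerator = 100 + j60, denominator = 17 + j6.
∠G = ∠num − ∠den = 30.964° − (19.440°) = 11.52°.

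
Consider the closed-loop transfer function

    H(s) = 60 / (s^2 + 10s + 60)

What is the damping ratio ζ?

ζ ≈ 0.6455

Compare the denominator to the standard form s^2 + 2ζωₙs + ωₙ².
ωₙ² = 60, so ωₙ = √60 ≈ 7.746 rad/s.
2ζωₙ = 10, so ζ = 10/(2·√60) ≈ 0.6455.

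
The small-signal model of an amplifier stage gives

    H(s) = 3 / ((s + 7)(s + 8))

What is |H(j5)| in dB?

Substitute s = j5: numerator = 3, denominator = 31 + j75.
|H(j5)| = |3| / |31 + j75| = 3 / 81.154 ≈ 0.03697.
In decibels: 20·log₁₀(0.03697) ≈ -28.6 dB.

|H(j5)|_dB ≈ -28.6 dB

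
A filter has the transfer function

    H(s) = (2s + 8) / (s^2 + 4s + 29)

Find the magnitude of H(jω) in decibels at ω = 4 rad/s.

|H(j4)|_dB ≈ -5.21 dB

Substitute s = j4: numerator = 8 + j8, denominator = 13 + j16.
|H(j4)| = |8 + j8| / |13 + j16| = 11.314 / 20.616 ≈ 0.5488.
In decibels: 20·log₁₀(0.5488) ≈ -5.21 dB.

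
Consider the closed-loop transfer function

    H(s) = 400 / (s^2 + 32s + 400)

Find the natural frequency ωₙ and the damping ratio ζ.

Compare the denominator to the standard form s^2 + 2ζωₙs + ωₙ².
ωₙ² = 400, so ωₙ = 20 rad/s.
2ζωₙ = 32, so ζ = 32/(2·20) = 0.8.
With ζ = 0.8 the response is underdamped.

ωₙ = 20 rad/s, ζ = 0.8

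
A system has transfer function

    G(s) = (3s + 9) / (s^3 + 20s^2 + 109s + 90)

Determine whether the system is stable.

stable

The denominator s^3 + 20s^2 + 109s + 90 factors as (s + 10)(s + 9)(s + 1), giving poles at s = -10, -9, -1.
Since all poles lie strictly in the left half-plane, the system is stable.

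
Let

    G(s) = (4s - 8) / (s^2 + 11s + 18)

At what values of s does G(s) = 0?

Set the numerator to zero: 4s - 8 = 0, i.e. 4·(s - 2) = 0.
So s = 2.

s = 2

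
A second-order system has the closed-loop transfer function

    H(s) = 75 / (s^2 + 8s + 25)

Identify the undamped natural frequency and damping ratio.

Compare the denominator to the standard form s^2 + 2ζωₙs + ωₙ².
ωₙ² = 25, so ωₙ = 5 rad/s.
2ζωₙ = 8, so ζ = 8/(2·5) = 0.8.

ωₙ = 5 rad/s, ζ = 0.8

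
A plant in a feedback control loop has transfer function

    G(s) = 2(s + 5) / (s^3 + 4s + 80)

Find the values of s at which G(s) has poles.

The poles are the roots of the denominator s^3 + 4s + 80 = 0.
Trying s = -4: the polynomial evaluates to 0, so (s + 4) is a factor.
Dividing out leaves s^2 - 4s + 20 = 0.
The quadratic formula then gives s = 2 ± 4j.

s = 2 + 4j, 2 - 4j, -4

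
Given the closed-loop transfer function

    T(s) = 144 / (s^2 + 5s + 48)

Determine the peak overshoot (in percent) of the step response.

Comparing s^2 + 5s + 48 to s^2 + 2ζωₙs + ωₙ²: ωₙ = √48 ≈ 6.928 rad/s and ζ = 5/(2·√48) ≈ 0.3608.
%OS = 100·exp(−πζ/√(1−ζ²)) = 100·exp(−π·0.3608/√(1−0.3608²)) ≈ 29.7%.

%OS ≈ 29.7%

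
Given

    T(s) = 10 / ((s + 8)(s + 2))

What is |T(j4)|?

|T(j4)| = 0.2500

Substitute s = j4: numerator = 10, denominator = j40.
|T(j4)| = |10| / |j40| = 10 / 40 = 0.2500.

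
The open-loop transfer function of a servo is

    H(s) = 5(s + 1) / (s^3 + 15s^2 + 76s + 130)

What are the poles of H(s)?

s = -5 ± j, -5

The poles are the roots of the denominator s^3 + 15s^2 + 76s + 130 = 0.
Trying s = -5: the polynomial evaluates to 0, so (s + 5) is a factor.
Dividing out leaves s^2 + 10s + 26 = 0.
The quadratic formula then gives s = -5 ± 1j.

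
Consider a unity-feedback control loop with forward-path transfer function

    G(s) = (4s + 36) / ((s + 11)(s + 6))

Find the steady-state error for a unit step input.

e_ss = 0.6471

G(s) has no poles at the origin.
This is a Type 0 system. Kp = lim_{s→0} G(s) = 36/66 = 6/11.
e_ss = 1/(1 + Kp) = 1/(1 + 6/11) = 11/17 ≈ 0.6471.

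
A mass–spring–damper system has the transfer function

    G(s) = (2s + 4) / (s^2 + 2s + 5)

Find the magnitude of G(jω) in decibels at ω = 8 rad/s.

|G(j8)|_dB ≈ -11.4 dB

Substitute s = j8: numerator = 4 + j16, denominator = -59 + j16.
|G(j8)| = |4 + j16| / |-59 + j16| = 16.492 / 61.131 ≈ 0.2698.
In decibels: 20·log₁₀(0.2698) ≈ -11.4 dB.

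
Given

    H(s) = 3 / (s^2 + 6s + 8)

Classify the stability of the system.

stable

The denominator s^2 + 6s + 8 factors as (s + 4)(s + 2), giving poles at s = -4, -2.
Since all poles lie strictly in the left half-plane, the system is stable.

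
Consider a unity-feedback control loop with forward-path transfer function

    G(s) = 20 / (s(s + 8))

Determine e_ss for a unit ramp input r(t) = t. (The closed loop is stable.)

G(s) has one pole at the origin.
This is a Type 1 system. Kv = lim_{s→0} s·G(s) = 20/8 = 5/2.
e_ss = 1/Kv = 1/(5/2) = 2/5 ≈ 0.4000.

e_ss = 0.4000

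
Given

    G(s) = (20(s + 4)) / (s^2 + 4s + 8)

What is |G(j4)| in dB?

Substitute s = j4: numerator = 80 + j80, denominator = -8 + j16.
|G(j4)| = |80 + j80| / |-8 + j16| = 113.14 / 17.889 ≈ 6.325.
In decibels: 20·log₁₀(6.325) ≈ 16.0 dB.

|G(j4)|_dB ≈ 16.0 dB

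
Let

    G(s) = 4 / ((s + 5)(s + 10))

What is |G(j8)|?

|G(j8)| ≈ 0.03311

Substitute s = j8: numerator = 4, denominator = -14 + j120.
|G(j8)| = |4| / |-14 + j120| = 4 / 120.81 ≈ 0.03311.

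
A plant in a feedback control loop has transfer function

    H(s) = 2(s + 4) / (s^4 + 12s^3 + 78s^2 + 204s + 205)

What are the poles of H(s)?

s = -4 + 5j, -4 - 5j, -2 + j, -2 - j

The poles are the roots of the denominator s^4 + 12s^3 + 78s^2 + 204s + 205 = 0.
No real roots exist; factor into two real quadratics: (s^2 + 8s + 41)(s^2 + 4s + 5) = 0.
Each quadratic gives a conjugate pair via the quadratic formula.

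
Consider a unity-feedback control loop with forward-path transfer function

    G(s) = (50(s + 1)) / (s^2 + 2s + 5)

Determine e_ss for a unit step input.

e_ss = 0.09091

G(s) has no poles at the origin.
This is a Type 0 system. Kp = lim_{s→0} G(s) = 50/5 = 10.
e_ss = 1/(1 + Kp) = 1/(1 + 10) = 1/11 ≈ 0.09091.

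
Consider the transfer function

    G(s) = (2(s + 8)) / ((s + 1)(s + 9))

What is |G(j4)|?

Substitute s = j4: numerator = 16 + j8, denominator = -7 + j40.
|G(j4)| = |16 + j8| / |-7 + j40| = 17.889 / 40.608 ≈ 0.4405.

|G(j4)| ≈ 0.4405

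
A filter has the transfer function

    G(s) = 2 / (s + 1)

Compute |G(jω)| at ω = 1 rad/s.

Substitute s = j1: numerator = 2, denominator = 1 + j1.
|G(j1)| = |2| / |1 + j1| = 2 / 1.4142 ≈ 1.414.

|G(j1)| ≈ 1.414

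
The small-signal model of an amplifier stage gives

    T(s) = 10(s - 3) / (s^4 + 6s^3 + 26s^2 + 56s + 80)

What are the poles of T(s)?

s = -2 ± 2j, -1 ± 3j

The poles are the roots of the denominator s^4 + 6s^3 + 26s^2 + 56s + 80 = 0.
No real roots exist; factor into two real quadratics: (s^2 + 4s + 8)(s^2 + 2s + 10) = 0.
Each quadratic gives a conjugate pair via the quadratic formula.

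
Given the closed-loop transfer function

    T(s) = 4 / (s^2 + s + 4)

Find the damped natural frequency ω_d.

ω_d ≈ 1.936 rad/s

Comparing s^2 + s + 4 to s^2 + 2ζωₙs + ωₙ²: ωₙ = 2 rad/s and ζ = 1/(2·2) = 0.25.
ζωₙ = 1/2 = 0.5, so ω_d = ωₙ√(1−ζ²) = √(ωₙ² − (ζωₙ)²) = √(4 − 0.5²) = √3.75 ≈ 1.936 rad/s.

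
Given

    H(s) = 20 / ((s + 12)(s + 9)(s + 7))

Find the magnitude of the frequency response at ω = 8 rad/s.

Substitute s = j8: numerator = 20, denominator = -1036 + j1528.
|H(j8)| = |20| / |-1036 + j1528| = 20 / 1846.1 ≈ 0.01083.

|H(j8)| ≈ 0.01083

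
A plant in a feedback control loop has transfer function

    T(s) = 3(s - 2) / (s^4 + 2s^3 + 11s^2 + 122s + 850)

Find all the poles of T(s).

s = 3 + 5j, 3 - 5j, -4 + 3j, -4 - 3j

The poles are the roots of the denominator s^4 + 2s^3 + 11s^2 + 122s + 850 = 0.
No real roots exist; factor into two real quadratics: (s^2 - 6s + 34)(s^2 + 8s + 25) = 0.
Each quadratic gives a conjugate pair via the quadratic formula.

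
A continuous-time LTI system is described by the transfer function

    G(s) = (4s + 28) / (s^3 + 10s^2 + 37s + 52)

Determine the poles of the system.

s = -3 + 2j, -3 - 2j, -4

The poles are the roots of the denominator s^3 + 10s^2 + 37s + 52 = 0.
Trying s = -4: the polynomial evaluates to 0, so (s + 4) is a factor.
Dividing out leaves s^2 + 6s + 13 = 0.
The quadratic formula then gives s = -3 ± 2j.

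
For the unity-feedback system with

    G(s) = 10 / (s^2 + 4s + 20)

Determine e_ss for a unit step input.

e_ss = 0.6667

G(s) has no poles at the origin.
This is a Type 0 system. Kp = lim_{s→0} G(s) = 10/20 = 1/2.
e_ss = 1/(1 + Kp) = 1/(1 + 1/2) = 2/3 ≈ 0.6667.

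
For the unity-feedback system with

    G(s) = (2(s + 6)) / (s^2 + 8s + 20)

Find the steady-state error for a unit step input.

e_ss = 0.6250

G(s) has no poles at the origin.
This is a Type 0 system. Kp = lim_{s→0} G(s) = 12/20 = 3/5.
e_ss = 1/(1 + Kp) = 1/(1 + 3/5) = 5/8 ≈ 0.6250.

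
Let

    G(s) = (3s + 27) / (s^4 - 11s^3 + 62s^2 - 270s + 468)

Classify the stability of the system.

The denominator s^4 - 11s^3 + 62s^2 - 270s + 468 factors as (s^2 - 2s + 26)(s - 6)(s - 3), giving poles at s = 1 + 5j, 1 - 5j, 6, 3.
Since the pole(s) at s = 1 + 5j, 1 - 5j, 6, 3 lie in the right half-plane, the system is unstable.

unstable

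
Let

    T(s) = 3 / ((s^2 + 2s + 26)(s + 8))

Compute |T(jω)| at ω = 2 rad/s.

Substitute s = j2: numerator = 3, denominator = 168 + j76.
|T(j2)| = |3| / |168 + j76| = 3 / 184.39 ≈ 0.01627.

|T(j2)| ≈ 0.01627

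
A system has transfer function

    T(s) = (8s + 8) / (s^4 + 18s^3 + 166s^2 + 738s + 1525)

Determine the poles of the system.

The poles are the roots of the denominator s^4 + 18s^3 + 166s^2 + 738s + 1525 = 0.
No real roots exist; factor into two real quadratics: (s^2 + 10s + 61)(s^2 + 8s + 25) = 0.
Each quadratic gives a conjugate pair via the quadratic formula.

s = -5 ± 6j, -4 ± 3j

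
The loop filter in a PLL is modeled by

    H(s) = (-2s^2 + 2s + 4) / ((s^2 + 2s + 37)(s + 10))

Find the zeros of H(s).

Set the numerator to zero: -2s^2 + 2s + 4 = 0, i.e. -2·(s^2 - s - 2) = 0.
Factoring: (s + 1)(s - 2) = 0.

s = -1, 2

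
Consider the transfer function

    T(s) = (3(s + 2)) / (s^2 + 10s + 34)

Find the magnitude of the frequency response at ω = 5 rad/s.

|T(j5)| ≈ 0.3180

Substitute s = j5: numerator = 6 + j15, denominator = 9 + j50.
|T(j5)| = |6 + j15| / |9 + j50| = 16.155 / 50.804 ≈ 0.3180.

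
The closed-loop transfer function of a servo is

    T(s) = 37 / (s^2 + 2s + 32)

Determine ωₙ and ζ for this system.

Compare the denominator to the standard form s^2 + 2ζωₙs + ωₙ².
ωₙ² = 32, so ωₙ = √32 ≈ 5.657 rad/s.
2ζωₙ = 2, so ζ = 2/(2·√32) ≈ 0.1768.

ωₙ ≈ 5.657 rad/s, ζ ≈ 0.1768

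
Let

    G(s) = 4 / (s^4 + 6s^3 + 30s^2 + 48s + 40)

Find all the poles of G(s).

The poles are the roots of the denominator s^4 + 6s^3 + 30s^2 + 48s + 40 = 0.
No real roots exist; factor into two real quadratics: (s^2 + 2s + 2)(s^2 + 4s + 20) = 0.
Each quadratic gives a conjugate pair via the quadratic formula.

s = -1 + j, -1 - j, -2 + 4j, -2 - 4j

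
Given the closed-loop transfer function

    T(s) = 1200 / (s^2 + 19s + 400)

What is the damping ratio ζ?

Compare the denominator to the standard form s^2 + 2ζωₙs + ωₙ².
ωₙ² = 400, so ωₙ = 20 rad/s.
2ζωₙ = 19, so ζ = 19/(2·20) = 0.475.

ζ = 0.475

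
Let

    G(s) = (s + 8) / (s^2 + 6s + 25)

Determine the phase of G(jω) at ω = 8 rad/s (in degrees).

At s = j8: numerator = 8 + j8, denominator = -39 + j48.
∠G = ∠num − ∠den = 45° − (129.09°) = -84.09°.

∠G(j8) ≈ -84.09°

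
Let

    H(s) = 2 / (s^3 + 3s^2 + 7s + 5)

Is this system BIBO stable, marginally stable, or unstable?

The denominator s^3 + 3s^2 + 7s + 5 factors as (s^2 + 2s + 5)(s + 1), giving poles at s = -1 ± 2j, -1.
Since all poles lie strictly in the left half-plane, the system is stable.

stable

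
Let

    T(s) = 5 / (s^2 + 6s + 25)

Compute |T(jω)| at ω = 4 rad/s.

|T(j4)| ≈ 0.1951

Substitute s = j4: numerator = 5, denominator = 9 + j24.
|T(j4)| = |5| / |9 + j24| = 5 / 25.632 ≈ 0.1951.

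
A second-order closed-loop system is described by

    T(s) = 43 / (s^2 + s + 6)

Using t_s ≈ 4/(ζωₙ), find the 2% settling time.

t_s ≈ 8 s

Comparing s^2 + s + 6 to s^2 + 2ζωₙs + ωₙ²: ωₙ = √6 ≈ 2.449 rad/s and ζ = 1/(2·√6) ≈ 0.2041.
ζωₙ = 1/2 = 0.5, so t_s ≈ 4/(ζωₙ) = 4/0.5 = 8 s.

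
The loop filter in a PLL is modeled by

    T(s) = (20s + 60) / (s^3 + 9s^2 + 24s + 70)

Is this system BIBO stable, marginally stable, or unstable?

The denominator s^3 + 9s^2 + 24s + 70 factors as (s^2 + 2s + 10)(s + 7), giving poles at s = -1 ± 3j, -7.
Since all poles lie strictly in the left half-plane, the system is stable.

stable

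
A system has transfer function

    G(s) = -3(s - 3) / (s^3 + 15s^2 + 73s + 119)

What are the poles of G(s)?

s = -4 ± j, -7

The poles are the roots of the denominator s^3 + 15s^2 + 73s + 119 = 0.
Trying s = -7: the polynomial evaluates to 0, so (s + 7) is a factor.
Dividing out leaves s^2 + 8s + 17 = 0.
The quadratic formula then gives s = -4 ± 1j.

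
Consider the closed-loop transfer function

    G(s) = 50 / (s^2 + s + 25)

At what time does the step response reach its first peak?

t_p ≈ 0.6315 s

Comparing s^2 + s + 25 to s^2 + 2ζωₙs + ωₙ²: ωₙ = 5 rad/s and ζ = 1/(2·5) = 0.1.
ζωₙ = 1/2 = 0.5, so ω_d = ωₙ√(1−ζ²) = √(ωₙ² − (ζωₙ)²) = √(25 − 0.5²) = √24.75 ≈ 4.975 rad/s.
t_p = π/ω_d = π/4.975 ≈ 0.6315 s.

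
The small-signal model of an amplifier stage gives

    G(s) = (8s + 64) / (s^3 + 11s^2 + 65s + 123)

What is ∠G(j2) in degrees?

∠G(j2) ≈ -43.04°

At s = j2: numerator = 64 + j16, denominator = 79 + j122.
∠G = ∠num − ∠den = 14.036° − (57.075°) = -43.04°.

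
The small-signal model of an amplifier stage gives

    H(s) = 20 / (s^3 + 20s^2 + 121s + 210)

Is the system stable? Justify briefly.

The denominator s^3 + 20s^2 + 121s + 210 factors as (s + 3)(s + 10)(s + 7), giving poles at s = -3, -10, -7.
Since all poles lie strictly in the left half-plane, the system is stable.

stable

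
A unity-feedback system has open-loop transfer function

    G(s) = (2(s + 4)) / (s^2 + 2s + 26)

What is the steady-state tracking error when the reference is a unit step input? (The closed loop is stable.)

e_ss = 0.7647

G(s) has no poles at the origin.
This is a Type 0 system. Kp = lim_{s→0} G(s) = 8/26 = 4/13.
e_ss = 1/(1 + Kp) = 1/(1 + 4/13) = 13/17 ≈ 0.7647.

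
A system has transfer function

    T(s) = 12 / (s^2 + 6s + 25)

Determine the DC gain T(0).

T(0) = 12/25 ≈ 0.4800

Set s = 0: T(0) = (12) / (25) = 12/25.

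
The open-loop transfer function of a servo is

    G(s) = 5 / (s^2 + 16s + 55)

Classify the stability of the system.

stable

The denominator s^2 + 16s + 55 factors as (s + 5)(s + 11), giving poles at s = -5, -11.
Since all poles lie strictly in the left half-plane, the system is stable.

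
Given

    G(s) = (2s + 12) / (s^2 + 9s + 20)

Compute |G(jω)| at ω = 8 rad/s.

|G(j8)| ≈ 0.2370

Substitute s = j8: numerator = 12 + j16, denominator = -44 + j72.
|G(j8)| = |12 + j16| / |-44 + j72| = 20 / 84.380 ≈ 0.2370.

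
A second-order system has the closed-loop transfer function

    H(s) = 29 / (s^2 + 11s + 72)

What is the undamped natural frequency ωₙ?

Compare the denominator to the standard form s^2 + 2ζωₙs + ωₙ².
ωₙ² = 72, so ωₙ = √72 ≈ 8.485 rad/s.

ωₙ ≈ 8.485 rad/s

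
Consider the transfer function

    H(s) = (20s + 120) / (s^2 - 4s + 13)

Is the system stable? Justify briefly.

unstable

The denominator s^2 - 4s + 13 factors as (s^2 - 4s + 13), giving poles at s = 2 ± 3j.
Since the pole(s) at s = 2 ± 3j lie in the right half-plane, the system is unstable.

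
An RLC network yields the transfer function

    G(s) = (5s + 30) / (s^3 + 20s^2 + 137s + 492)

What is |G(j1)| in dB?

Substitute s = j1: numerator = 30 + j5, denominator = 472 + j136.
|G(j1)| = |30 + j5| / |472 + j136| = 30.414 / 491.20 ≈ 0.06192.
In decibels: 20·log₁₀(0.06192) ≈ -24.2 dB.

|G(j1)|_dB ≈ -24.2 dB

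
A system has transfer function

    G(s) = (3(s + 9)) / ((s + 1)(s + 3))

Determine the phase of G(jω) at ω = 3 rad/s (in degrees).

At s = j3: numerator = 27 + j9, denominator = -6 + j12.
∠G = ∠num − ∠den = 18.435° − (116.57°) = -98.13°.

∠G(j3) ≈ -98.13°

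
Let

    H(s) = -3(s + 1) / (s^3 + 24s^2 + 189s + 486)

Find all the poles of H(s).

The poles are the roots of the denominator s^3 + 24s^2 + 189s + 486 = 0.
Trying s = -9: the polynomial evaluates to 0, so (s + 9) is a factor.
Dividing out leaves s^2 + 15s + 54 = 0.
Factoring the quadratic: (s + 9)(s + 6) = 0.

s = -9, -9, -6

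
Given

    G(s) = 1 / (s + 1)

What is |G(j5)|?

Substitute s = j5: numerator = 1, denominator = 1 + j5.
|G(j5)| = |1| / |1 + j5| = 1 / 5.0990 ≈ 0.1961.

|G(j5)| ≈ 0.1961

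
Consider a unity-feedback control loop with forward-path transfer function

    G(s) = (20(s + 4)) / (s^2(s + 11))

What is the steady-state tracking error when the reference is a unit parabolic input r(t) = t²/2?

G(s) has 2 poles at the origin.
This is a Type 2 system. Ka = lim_{s→0} s^2·G(s) = 80/11.
e_ss = 1/Ka = 1/(80/11) = 11/80 ≈ 0.1375.

e_ss = 0.1375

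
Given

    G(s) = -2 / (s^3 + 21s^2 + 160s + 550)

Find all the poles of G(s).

The poles are the roots of the denominator s^3 + 21s^2 + 160s + 550 = 0.
Trying s = -11: the polynomial evaluates to 0, so (s + 11) is a factor.
Dividing out leaves s^2 + 10s + 50 = 0.
The quadratic formula then gives s = -5 ± 5j.

s = -5 ± 5j, -11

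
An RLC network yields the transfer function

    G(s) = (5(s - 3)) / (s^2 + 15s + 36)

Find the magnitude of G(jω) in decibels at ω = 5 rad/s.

|G(j5)|_dB ≈ -8.30 dB

Substitute s = j5: numerator = -15 + j25, denominator = 11 + j75.
|G(j5)| = |-15 + j25| / |11 + j75| = 29.155 / 75.802 ≈ 0.3846.
In decibels: 20·log₁₀(0.3846) ≈ -8.30 dB.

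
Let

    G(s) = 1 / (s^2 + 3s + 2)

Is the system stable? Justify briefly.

The denominator s^2 + 3s + 2 factors as (s + 1)(s + 2), giving poles at s = -1, -2.
Since all poles lie strictly in the left half-plane, the system is stable.

stable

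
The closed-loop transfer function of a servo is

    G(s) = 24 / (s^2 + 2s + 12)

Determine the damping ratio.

Compare the denominator to the standard form s^2 + 2ζωₙs + ωₙ².
ωₙ² = 12, so ωₙ = √12 ≈ 3.464 rad/s.
2ζωₙ = 2, so ζ = 2/(2·√12) ≈ 0.2887.
With ζ = 0.2887 the response is underdamped.

ζ ≈ 0.2887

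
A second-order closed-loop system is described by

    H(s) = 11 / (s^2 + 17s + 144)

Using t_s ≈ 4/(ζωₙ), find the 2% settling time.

t_s ≈ 0.4706 s

Comparing s^2 + 17s + 144 to s^2 + 2ζωₙs + ωₙ²: ωₙ = 12 rad/s and ζ = 17/(2·12) ≈ 0.7083.
ζωₙ = 17/2 = 8.5, so t_s ≈ 4/(ζωₙ) = 4/8.5 ≈ 0.4706 s.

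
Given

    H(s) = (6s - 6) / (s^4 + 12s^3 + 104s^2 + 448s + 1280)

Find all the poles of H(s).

s = -2 ± 6j, -4 ± 4j

The poles are the roots of the denominator s^4 + 12s^3 + 104s^2 + 448s + 1280 = 0.
No real roots exist; factor into two real quadratics: (s^2 + 4s + 40)(s^2 + 8s + 32) = 0.
Each quadratic gives a conjugate pair via the quadratic formula.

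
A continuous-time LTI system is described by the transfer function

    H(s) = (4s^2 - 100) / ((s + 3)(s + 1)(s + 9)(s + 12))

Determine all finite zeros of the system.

Set the numerator to zero: 4s^2 - 100 = 0, i.e. 4·(s^2 - 25) = 0.
Factoring: (s + 5)(s - 5) = 0.

s = -5, 5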